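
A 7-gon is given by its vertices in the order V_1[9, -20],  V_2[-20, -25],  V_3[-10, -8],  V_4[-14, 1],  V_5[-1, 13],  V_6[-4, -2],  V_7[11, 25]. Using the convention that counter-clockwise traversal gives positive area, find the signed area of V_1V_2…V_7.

Apply Gauss's area formula: 2A = Σ (x_i·y_{i+1} − x_{i+1}·y_i), indices taken mod 7.
V_1→V_2: (9)(-25) − (-20)(-20) = -625
V_2→V_3: (-20)(-8) − (-10)(-25) = -90
V_3→V_4: (-10)(1) − (-14)(-8) = -122
V_4→V_5: (-14)(13) − (-1)(1) = -181
V_5→V_6: (-1)(-2) − (-4)(13) = 54
V_6→V_7: (-4)(25) − (11)(-2) = -78
V_7→V_1: (11)(-20) − (9)(25) = -445
Σ = -1487
Signed area = Σ/2 = -743.5 (negative ⇒ clockwise traversal).

-743.5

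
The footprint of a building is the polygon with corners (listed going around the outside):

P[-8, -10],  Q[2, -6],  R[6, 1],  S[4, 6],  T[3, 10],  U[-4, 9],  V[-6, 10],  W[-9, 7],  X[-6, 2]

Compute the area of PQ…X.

Apply the shoelace (surveyor's) formula: 2A = Σ (x_i·y_{i+1} − x_{i+1}·y_i), indices taken mod 9.
P→Q: (-8)(-6) − (2)(-10) = 68
Q→R: (2)(1) − (6)(-6) = 38
R→S: (6)(6) − (4)(1) = 32
S→T: (4)(10) − (3)(6) = 22
T→U: (3)(9) − (-4)(10) = 67
U→V: (-4)(10) − (-6)(9) = 14
V→W: (-6)(7) − (-9)(10) = 48
W→X: (-9)(2) − (-6)(7) = 24
X→P: (-6)(-10) − (-8)(2) = 76
Σ = 389
Area = |Σ|/2 = 194.5.

194.5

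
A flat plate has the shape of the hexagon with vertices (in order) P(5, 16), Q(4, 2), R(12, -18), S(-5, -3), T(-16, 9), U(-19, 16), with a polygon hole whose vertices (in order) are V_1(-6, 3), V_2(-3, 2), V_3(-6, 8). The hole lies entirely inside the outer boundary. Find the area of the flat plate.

411.5

Outer boundary:
Apply Gauss's area formula: 2A = Σ (x_i·y_{i+1} − x_{i+1}·y_i), indices taken mod 6.
P→Q: (5)(2) − (4)(16) = -54
Q→R: (4)(-18) − (12)(2) = -96
R→S: (12)(-3) − (-5)(-18) = -126
S→T: (-5)(9) − (-16)(-3) = -93
T→U: (-16)(16) − (-19)(9) = -85
U→P: (-19)(16) − (5)(16) = -384
Σ = -838
Area = |Σ|/2 = 419.
Hole:
Apply the surveyor's formula: 2A = Σ (x_i·y_{i+1} − x_{i+1}·y_i), indices taken mod 3.
Cross-terms: -3, -12, 30  ⇒  Σ = 15
Area = |Σ|/2 = 7.5.
Net area = 419 − 7.5 = 411.5.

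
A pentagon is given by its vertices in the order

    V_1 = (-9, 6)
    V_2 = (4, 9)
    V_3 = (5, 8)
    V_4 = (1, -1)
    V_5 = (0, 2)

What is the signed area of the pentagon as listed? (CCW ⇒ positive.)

Σ = (-105) + (-13) + (-13) + (2) + (18) = -111
Signed area = Σ/2 = -55.5 (negative ⇒ clockwise traversal).

-55.5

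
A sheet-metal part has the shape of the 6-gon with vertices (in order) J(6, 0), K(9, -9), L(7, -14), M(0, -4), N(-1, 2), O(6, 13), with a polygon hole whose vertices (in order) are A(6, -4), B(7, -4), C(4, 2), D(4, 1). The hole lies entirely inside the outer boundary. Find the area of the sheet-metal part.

122

Outer boundary:
Apply the shoelace (surveyor's) formula: 2A = Σ (x_i·y_{i+1} − x_{i+1}·y_i), indices taken mod 6.
Σ = (-54) + (-63) + (-28) + (-4) + (-25) + (-78) = -252
Area = |Σ|/2 = 126.
Hole:
Σ = (4) + (30) + (-4) + (-22) = 8
Area = |Σ|/2 = 4.
Net area = 126 − 4 = 122.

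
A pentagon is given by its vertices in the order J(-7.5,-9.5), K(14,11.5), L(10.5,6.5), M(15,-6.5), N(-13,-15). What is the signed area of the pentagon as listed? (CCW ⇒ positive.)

J→K: (-7.5)(11.5) − (14)(-9.5) = 46.75
K→L: (14)(6.5) − (10.5)(11.5) = -29.75
L→M: (10.5)(-6.5) − (15)(6.5) = -165.75
M→N: (15)(-15) − (-13)(-6.5) = -309.5
N→J: (-13)(-9.5) − (-7.5)(-15) = 11
Σ = -447.25
Signed area = Σ/2 = -223.625 (negative ⇒ clockwise traversal).

-223.625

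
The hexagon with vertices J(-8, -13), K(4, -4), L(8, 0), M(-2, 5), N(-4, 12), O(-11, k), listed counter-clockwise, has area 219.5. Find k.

3

Write out the shoelace sum; only the two edges meeting at O involve k:
2·Area = [((-4)·k − (-11)·12) + ((-11)·(-13) − (-8)·k)] + 152
       = 4·k + 427 = 439
⇒ k = 3.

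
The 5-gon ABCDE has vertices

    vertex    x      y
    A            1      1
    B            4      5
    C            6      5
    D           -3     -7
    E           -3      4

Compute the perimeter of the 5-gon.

38

|AB| = √((3)² + (4)²) = √25 = 5
|BC| = √((2)² + (0)²) = √4 = 2
|CD| = √((-9)² + (-12)²) = √225 = 15
|DE| = √((0)² + (11)²) = √121 = 11
|EA| = √((4)² + (-3)²) = √25 = 5
Perimeter = 5 + 2 + 15 + 11 + 5 = 38.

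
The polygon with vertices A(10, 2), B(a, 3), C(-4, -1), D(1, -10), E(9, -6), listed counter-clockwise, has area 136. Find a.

Write out the shoelace sum; only the two edges meeting at B involve a:
2·Area = [(10·3 − a·2) + (a·(-1) − (-4)·3)] + 203
       = -3·a + 245 = 272
⇒ a = -9.

-9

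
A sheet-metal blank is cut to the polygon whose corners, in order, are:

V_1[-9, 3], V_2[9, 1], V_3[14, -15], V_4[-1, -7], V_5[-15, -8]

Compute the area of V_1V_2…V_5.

256

Σ = (-36) + (-149) + (-113) + (-97) + (-117) = -512
Area = |Σ|/2 = 256.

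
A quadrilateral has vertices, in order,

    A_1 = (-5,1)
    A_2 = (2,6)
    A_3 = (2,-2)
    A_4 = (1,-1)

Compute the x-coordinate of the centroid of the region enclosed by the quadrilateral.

-4/13

Apply the shoelace formula. First the cross-terms c_i = x_i·y_{i+1} − x_{i+1}·y_i:
  -32, -16, 0, -4  ⇒  2A = -52, A = -26.
Then Σ (x_i + x_{i+1})·c_i = 48, so x̄ = 48 / (6·(-26)) = -4/13.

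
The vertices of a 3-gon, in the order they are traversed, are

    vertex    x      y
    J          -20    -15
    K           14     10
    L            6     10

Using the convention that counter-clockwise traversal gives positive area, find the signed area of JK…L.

Σ = (10) + (80) + (110) = 200
Signed area = Σ/2 = 100 (positive ⇒ counter-clockwise traversal).

100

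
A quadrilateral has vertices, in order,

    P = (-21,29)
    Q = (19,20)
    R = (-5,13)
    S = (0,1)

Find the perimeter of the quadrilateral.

|PQ| = √((40)² + (-9)²) = √1681 = 41
|QR| = √((-24)² + (-7)²) = √625 = 25
|RS| = √((5)² + (-12)²) = √169 = 13
|SP| = √((-21)² + (28)²) = √1225 = 35
Perimeter = 41 + 25 + 13 + 35 = 114.

114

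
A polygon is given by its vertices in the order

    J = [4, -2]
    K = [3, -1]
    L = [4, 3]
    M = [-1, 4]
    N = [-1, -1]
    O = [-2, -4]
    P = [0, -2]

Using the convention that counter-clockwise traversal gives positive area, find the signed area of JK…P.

Cross-terms: 2, 13, 19, 5, 2, 4, 8  ⇒  Σ = 53
Signed area = Σ/2 = 26.5 (positive ⇒ counter-clockwise traversal).

26.5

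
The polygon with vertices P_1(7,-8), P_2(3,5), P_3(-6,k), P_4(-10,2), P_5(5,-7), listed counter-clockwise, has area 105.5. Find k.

5

Write out the shoelace sum; only the two edges meeting at P_3 involve k:
2·Area = [(3·k − (-6)·5) + ((-6)·2 − (-10)·k)] + 128
       = 13·k + 146 = 211
⇒ k = 5.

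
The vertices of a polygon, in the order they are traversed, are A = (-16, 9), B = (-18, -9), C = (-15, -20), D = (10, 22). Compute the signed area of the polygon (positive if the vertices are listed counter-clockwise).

421.5

Apply Gauss's area formula: 2A = Σ (x_i·y_{i+1} − x_{i+1}·y_i), indices taken mod 4.
A→B: (-16)(-9) − (-18)(9) = 306
B→C: (-18)(-20) − (-15)(-9) = 225
C→D: (-15)(22) − (10)(-20) = -130
D→A: (10)(9) − (-16)(22) = 442
Σ = 843
Signed area = Σ/2 = 421.5 (positive ⇒ counter-clockwise traversal).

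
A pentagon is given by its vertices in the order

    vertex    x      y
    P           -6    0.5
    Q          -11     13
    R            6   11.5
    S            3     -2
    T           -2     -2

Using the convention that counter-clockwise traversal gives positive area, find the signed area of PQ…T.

Apply the shoelace (surveyor's) formula: 2A = Σ (x_i·y_{i+1} − x_{i+1}·y_i), indices taken mod 5.
Cross-terms: -72.5, -204.5, -46.5, -10, -13  ⇒  Σ = -346.5
Signed area = Σ/2 = -173.25 (negative ⇒ clockwise traversal).

-173.25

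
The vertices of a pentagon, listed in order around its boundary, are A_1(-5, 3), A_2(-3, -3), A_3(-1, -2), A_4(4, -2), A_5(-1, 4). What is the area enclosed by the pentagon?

Σ = (24) + (3) + (10) + (14) + (17) = 68
Area = |Σ|/2 = 34.

34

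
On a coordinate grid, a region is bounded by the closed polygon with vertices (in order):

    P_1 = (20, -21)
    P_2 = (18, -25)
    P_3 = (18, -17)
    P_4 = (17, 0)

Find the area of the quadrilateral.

Apply Gauss's area formula: 2A = Σ (x_i·y_{i+1} − x_{i+1}·y_i), indices taken mod 4.
Σ = (-122) + (144) + (289) + (-357) = -46
Area = |Σ|/2 = 23.

23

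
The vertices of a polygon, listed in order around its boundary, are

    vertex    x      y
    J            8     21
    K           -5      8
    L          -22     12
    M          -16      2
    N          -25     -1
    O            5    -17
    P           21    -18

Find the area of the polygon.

Σ = (169) + (116) + (148) + (66) + (430) + (267) + (585) = 1781
Area = |Σ|/2 = 890.5.

890.5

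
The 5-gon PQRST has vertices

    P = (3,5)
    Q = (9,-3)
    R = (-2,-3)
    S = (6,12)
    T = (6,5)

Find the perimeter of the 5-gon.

|PQ| = √((6)² + (-8)²) = √100 = 10
|QR| = √((-11)² + (0)²) = √121 = 11
|RS| = √((8)² + (15)²) = √289 = 17
|ST| = √((0)² + (-7)²) = √49 = 7
|TP| = √((-3)² + (0)²) = √9 = 3
Perimeter = 10 + 11 + 17 + 7 + 3 = 48.

48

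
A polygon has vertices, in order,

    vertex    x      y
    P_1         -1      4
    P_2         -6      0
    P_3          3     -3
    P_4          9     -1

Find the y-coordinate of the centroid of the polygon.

Apply the surveyor's formula. First the cross-terms c_i = x_i·y_{i+1} − x_{i+1}·y_i:
  24, 18, 24, 35  ⇒  2A = 101, A = 50.5.
Then Σ (y_i + y_{i+1})·c_i = 51, so ȳ = 51 / (6·50.5) = 17/101.

17/101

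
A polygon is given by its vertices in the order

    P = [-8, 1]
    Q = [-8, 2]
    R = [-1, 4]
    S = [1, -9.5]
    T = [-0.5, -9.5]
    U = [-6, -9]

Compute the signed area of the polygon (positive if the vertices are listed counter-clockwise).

Σ = (-8) + (-30) + (5.5) + (-14.25) + (-52.5) + (-78) = -177.25
Signed area = Σ/2 = -88.625 (negative ⇒ clockwise traversal).

-88.625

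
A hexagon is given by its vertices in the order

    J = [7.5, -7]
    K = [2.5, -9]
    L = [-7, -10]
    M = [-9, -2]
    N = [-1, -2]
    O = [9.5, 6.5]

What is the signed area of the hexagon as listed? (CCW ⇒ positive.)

Apply the shoelace (surveyor's) formula: 2A = Σ (x_i·y_{i+1} − x_{i+1}·y_i), indices taken mod 6.
J→K: (7.5)(-9) − (2.5)(-7) = -50
K→L: (2.5)(-10) − (-7)(-9) = -88
L→M: (-7)(-2) − (-9)(-10) = -76
M→N: (-9)(-2) − (-1)(-2) = 16
N→O: (-1)(6.5) − (9.5)(-2) = 12.5
O→J: (9.5)(-7) − (7.5)(6.5) = -115.25
Σ = -300.75
Signed area = Σ/2 = -150.375 (negative ⇒ clockwise traversal).

-150.375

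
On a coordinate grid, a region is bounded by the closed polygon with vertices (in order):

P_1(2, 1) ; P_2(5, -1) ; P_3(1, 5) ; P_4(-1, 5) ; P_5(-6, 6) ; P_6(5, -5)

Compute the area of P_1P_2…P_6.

Apply the shoelace (surveyor's) formula: 2A = Σ (x_i·y_{i+1} − x_{i+1}·y_i), indices taken mod 6.
Σ = (-7) + (26) + (10) + (24) + (0) + (15) = 68
Area = |Σ|/2 = 34.

34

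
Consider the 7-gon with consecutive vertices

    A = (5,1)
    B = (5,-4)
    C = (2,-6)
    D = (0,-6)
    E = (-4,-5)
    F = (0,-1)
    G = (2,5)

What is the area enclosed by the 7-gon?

50

Apply the surveyor's formula: 2A = Σ (x_i·y_{i+1} − x_{i+1}·y_i), indices taken mod 7.
A→B: (5)(-4) − (5)(1) = -25
B→C: (5)(-6) − (2)(-4) = -22
C→D: (2)(-6) − (0)(-6) = -12
D→E: (0)(-5) − (-4)(-6) = -24
E→F: (-4)(-1) − (0)(-5) = 4
F→G: (0)(5) − (2)(-1) = 2
G→A: (2)(1) − (5)(5) = -23
Σ = -100
Area = |Σ|/2 = 50.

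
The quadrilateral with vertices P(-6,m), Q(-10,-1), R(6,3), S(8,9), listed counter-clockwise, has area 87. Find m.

6

The doubled signed area Σ (x_i y_{i+1} − x_{i+1} y_i) is linear in m.
With m=0 it equals 66; the coefficient of m is 18 (from the two edges through P).
So 18·m + 66 = 2·87 = 174 ⇒ m = 6.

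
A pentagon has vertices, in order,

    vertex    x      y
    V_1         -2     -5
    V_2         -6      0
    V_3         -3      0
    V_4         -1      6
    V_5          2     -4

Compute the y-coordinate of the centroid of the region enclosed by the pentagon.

Apply the shoelace formula. First the cross-terms c_i = x_i·y_{i+1} − x_{i+1}·y_i:
  -30, 0, -18, -8, -18  ⇒  2A = -74, A = -37.
Then Σ (y_i + y_{i+1})·c_i = 188, so ȳ = 188 / (6·(-37)) = -94/111.

-94/111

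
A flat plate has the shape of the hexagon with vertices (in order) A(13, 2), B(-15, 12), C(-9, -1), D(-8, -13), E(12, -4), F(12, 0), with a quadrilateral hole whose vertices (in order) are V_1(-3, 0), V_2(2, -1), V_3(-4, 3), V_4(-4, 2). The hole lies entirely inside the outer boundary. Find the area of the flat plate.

331.5

Outer boundary:
A→B: (13)(12) − (-15)(2) = 186
B→C: (-15)(-1) − (-9)(12) = 123
C→D: (-9)(-13) − (-8)(-1) = 109
D→E: (-8)(-4) − (12)(-13) = 188
E→F: (12)(0) − (12)(-4) = 48
F→A: (12)(2) − (13)(0) = 24
Σ = 678
Area = |Σ|/2 = 339.
Hole:
Cross-terms: 3, 2, 4, 6  ⇒  Σ = 15
Area = |Σ|/2 = 7.5.
Net area = 339 − 7.5 = 331.5.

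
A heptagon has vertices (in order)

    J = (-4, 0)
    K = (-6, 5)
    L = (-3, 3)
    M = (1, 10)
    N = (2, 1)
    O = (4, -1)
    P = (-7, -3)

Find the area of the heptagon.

56

Σ = (-20) + (-3) + (-33) + (-19) + (-6) + (-19) + (-12) = -112
Area = |Σ|/2 = 56.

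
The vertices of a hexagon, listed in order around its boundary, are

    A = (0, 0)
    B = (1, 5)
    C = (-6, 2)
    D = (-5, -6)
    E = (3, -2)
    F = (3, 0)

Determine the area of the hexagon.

56

Apply the shoelace formula: 2A = Σ (x_i·y_{i+1} − x_{i+1}·y_i), indices taken mod 6.
A→B: (0)(5) − (1)(0) = 0
B→C: (1)(2) − (-6)(5) = 32
C→D: (-6)(-6) − (-5)(2) = 46
D→E: (-5)(-2) − (3)(-6) = 28
E→F: (3)(0) − (3)(-2) = 6
F→A: (3)(0) − (0)(0) = 0
Σ = 112
Area = |Σ|/2 = 56.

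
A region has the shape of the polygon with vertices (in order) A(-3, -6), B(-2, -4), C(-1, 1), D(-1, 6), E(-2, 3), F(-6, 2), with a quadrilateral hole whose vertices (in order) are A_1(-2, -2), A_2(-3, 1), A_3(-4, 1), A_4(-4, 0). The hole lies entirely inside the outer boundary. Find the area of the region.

24.5

Outer boundary:
Apply Gauss's area formula: 2A = Σ (x_i·y_{i+1} − x_{i+1}·y_i), indices taken mod 6.
Σ = (0) + (-6) + (-5) + (9) + (14) + (42) = 54
Area = |Σ|/2 = 27.
Hole:
Apply Gauss's area formula: 2A = Σ (x_i·y_{i+1} − x_{i+1}·y_i), indices taken mod 4.
Cross-terms: -8, 1, 4, 8  ⇒  Σ = 5
Area = |Σ|/2 = 2.5.
Net area = 27 − 2.5 = 24.5.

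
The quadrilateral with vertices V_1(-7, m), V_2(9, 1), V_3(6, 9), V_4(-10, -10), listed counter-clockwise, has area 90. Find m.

Write out the shoelace sum; only the two edges meeting at V_1 involve m:
2·Area = [((-10)·m − (-7)·(-10)) + ((-7)·1 − 9·m)] + 105
       = -19·m + 28 = 180
⇒ m = -8.

-8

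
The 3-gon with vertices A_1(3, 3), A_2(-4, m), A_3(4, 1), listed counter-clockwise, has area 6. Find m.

Write out the shoelace sum; only the two edges meeting at A_2 involve m:
2·Area = [(3·m − (-4)·3) + ((-4)·1 − 4·m)] + 9
       = -1·m + 17 = 12
⇒ m = 5.

5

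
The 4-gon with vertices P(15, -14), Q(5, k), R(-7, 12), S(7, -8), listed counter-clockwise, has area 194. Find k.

The doubled signed area Σ (x_i y_{i+1} − x_{i+1} y_i) is linear in k.
With k=0 it equals 124; the coefficient of k is 22 (from the two edges through Q).
So 22·k + 124 = 2·194 = 388 ⇒ k = 12.

12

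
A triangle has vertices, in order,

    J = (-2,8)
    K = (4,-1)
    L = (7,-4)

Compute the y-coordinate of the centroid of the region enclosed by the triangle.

Apply Gauss's area formula. First the cross-terms c_i = x_i·y_{i+1} − x_{i+1}·y_i:
  -30, -9, 48  ⇒  2A = 9, A = 4.5.
Then Σ (y_i + y_{i+1})·c_i = 27, so ȳ = 27 / (6·4.5) = 1.

1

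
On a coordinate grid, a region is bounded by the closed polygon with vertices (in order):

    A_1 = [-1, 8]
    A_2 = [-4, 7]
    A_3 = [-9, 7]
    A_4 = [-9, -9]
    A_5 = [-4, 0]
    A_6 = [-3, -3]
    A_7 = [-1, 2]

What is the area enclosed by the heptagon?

82.5

Apply the shoelace (surveyor's) formula: 2A = Σ (x_i·y_{i+1} − x_{i+1}·y_i), indices taken mod 7.
Σ = (25) + (35) + (144) + (-36) + (12) + (-9) + (-6) = 165
Area = |Σ|/2 = 82.5.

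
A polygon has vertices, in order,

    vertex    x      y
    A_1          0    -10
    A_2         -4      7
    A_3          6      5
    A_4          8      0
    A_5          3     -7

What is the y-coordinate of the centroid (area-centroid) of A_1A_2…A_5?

Apply the shoelace formula. First the cross-terms c_i = x_i·y_{i+1} − x_{i+1}·y_i:
  -40, -62, -40, -56, -30  ⇒  2A = -228, A = -114.
Then Σ (y_i + y_{i+1})·c_i = 78, so ȳ = 78 / (6·(-114)) = -13/114.

-13/114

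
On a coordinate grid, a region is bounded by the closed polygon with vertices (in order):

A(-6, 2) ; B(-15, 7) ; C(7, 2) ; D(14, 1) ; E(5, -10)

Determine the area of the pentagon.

153.5

Apply the surveyor's formula: 2A = Σ (x_i·y_{i+1} − x_{i+1}·y_i), indices taken mod 5.
Cross-terms: -12, -79, -21, -145, -50  ⇒  Σ = -307
Area = |Σ|/2 = 153.5.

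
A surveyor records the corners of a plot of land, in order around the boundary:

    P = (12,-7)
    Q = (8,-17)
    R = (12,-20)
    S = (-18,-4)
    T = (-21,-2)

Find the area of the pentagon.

Cross-terms: -148, 44, -408, -48, 171  ⇒  Σ = -389
Area = |Σ|/2 = 194.5.

194.5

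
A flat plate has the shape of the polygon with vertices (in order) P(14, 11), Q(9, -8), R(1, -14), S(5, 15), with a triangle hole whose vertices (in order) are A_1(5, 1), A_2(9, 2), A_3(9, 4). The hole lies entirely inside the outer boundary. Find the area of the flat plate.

195.5

Outer boundary:
Apply Gauss's area formula: 2A = Σ (x_i·y_{i+1} − x_{i+1}·y_i), indices taken mod 4.
P→Q: (14)(-8) − (9)(11) = -211
Q→R: (9)(-14) − (1)(-8) = -118
R→S: (1)(15) − (5)(-14) = 85
S→P: (5)(11) − (14)(15) = -155
Σ = -399
Area = |Σ|/2 = 199.5.
Hole:
Apply Gauss's area formula: 2A = Σ (x_i·y_{i+1} − x_{i+1}·y_i), indices taken mod 3.
Cross-terms: 1, 18, -11  ⇒  Σ = 8
Area = |Σ|/2 = 4.
Net area = 199.5 − 4 = 195.5.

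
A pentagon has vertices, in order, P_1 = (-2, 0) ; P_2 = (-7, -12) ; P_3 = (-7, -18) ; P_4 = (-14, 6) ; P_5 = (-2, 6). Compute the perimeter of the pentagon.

62

|P_1P_2| = √((-5)² + (-12)²) = √169 = 13
|P_2P_3| = √((0)² + (-6)²) = √36 = 6
|P_3P_4| = √((-7)² + (24)²) = √625 = 25
|P_4P_5| = √((12)² + (0)²) = √144 = 12
|P_5P_1| = √((0)² + (-6)²) = √36 = 6
Perimeter = 13 + 6 + 25 + 12 + 6 = 62.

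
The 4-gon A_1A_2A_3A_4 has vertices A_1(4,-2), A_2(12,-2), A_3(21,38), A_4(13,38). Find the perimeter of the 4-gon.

|A_1A_2| = √((8)² + (0)²) = √64 = 8
|A_2A_3| = √((9)² + (40)²) = √1681 = 41
|A_3A_4| = √((-8)² + (0)²) = √64 = 8
|A_4A_1| = √((-9)² + (-40)²) = √1681 = 41
Perimeter = 8 + 41 + 8 + 41 = 98.

98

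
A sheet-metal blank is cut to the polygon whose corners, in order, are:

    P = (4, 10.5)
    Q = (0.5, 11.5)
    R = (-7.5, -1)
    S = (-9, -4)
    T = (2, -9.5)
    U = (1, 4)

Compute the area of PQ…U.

126.5

Cross-terms: 40.75, 85.75, 21, 93.5, 17.5, -5.5  ⇒  Σ = 253
Area = |Σ|/2 = 126.5.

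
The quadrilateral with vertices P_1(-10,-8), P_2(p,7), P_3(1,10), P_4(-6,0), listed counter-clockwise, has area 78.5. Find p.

7

The doubled signed area Σ (x_i y_{i+1} − x_{i+1} y_i) is linear in p.
With p=0 it equals 31; the coefficient of p is 18 (from the two edges through P_2).
So 18·p + 31 = 2·78.5 = 157 ⇒ p = 7.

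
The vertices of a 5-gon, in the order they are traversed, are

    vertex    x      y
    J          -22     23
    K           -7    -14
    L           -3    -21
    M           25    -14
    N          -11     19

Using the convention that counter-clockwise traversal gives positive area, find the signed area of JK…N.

Apply the shoelace (surveyor's) formula: 2A = Σ (x_i·y_{i+1} − x_{i+1}·y_i), indices taken mod 5.
J→K: (-22)(-14) − (-7)(23) = 469
K→L: (-7)(-21) − (-3)(-14) = 105
L→M: (-3)(-14) − (25)(-21) = 567
M→N: (25)(19) − (-11)(-14) = 321
N→J: (-11)(23) − (-22)(19) = 165
Σ = 1627
Signed area = Σ/2 = 813.5 (positive ⇒ counter-clockwise traversal).

813.5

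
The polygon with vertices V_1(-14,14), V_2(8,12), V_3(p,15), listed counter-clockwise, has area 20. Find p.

-5

The doubled signed area Σ (x_i y_{i+1} − x_{i+1} y_i) is linear in p.
With p=0 it equals 50; the coefficient of p is 2 (from the two edges through V_3).
So 2·p + 50 = 2·20 = 40 ⇒ p = -5.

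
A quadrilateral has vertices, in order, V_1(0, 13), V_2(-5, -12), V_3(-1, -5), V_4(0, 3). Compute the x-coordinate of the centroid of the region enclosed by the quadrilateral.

Apply the shoelace (surveyor's) formula. First the cross-terms c_i = x_i·y_{i+1} − x_{i+1}·y_i:
  65, 13, -3, 0  ⇒  2A = 75, A = 37.5.
Then Σ (x_i + x_{i+1})·c_i = -400, so x̄ = -400 / (6·37.5) = -16/9.

-16/9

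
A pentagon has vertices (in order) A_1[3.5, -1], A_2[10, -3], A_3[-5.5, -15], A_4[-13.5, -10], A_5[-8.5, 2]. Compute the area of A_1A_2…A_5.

Apply Gauss's area formula: 2A = Σ (x_i·y_{i+1} − x_{i+1}·y_i), indices taken mod 5.
Cross-terms: -0.5, -166.5, -147.5, -112, 1.5  ⇒  Σ = -425
Area = |Σ|/2 = 212.5.

212.5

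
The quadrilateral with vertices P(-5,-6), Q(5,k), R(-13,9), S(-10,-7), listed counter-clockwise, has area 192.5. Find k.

13

Write out the shoelace sum; only the two edges meeting at Q involve k:
2·Area = [((-5)·k − 5·(-6)) + (5·9 − (-13)·k)] + 206
       = 8·k + 281 = 385
⇒ k = 13.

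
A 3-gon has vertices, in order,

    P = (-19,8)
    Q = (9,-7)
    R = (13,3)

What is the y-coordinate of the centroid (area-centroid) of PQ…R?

4/3

Apply the shoelace formula. First the cross-terms c_i = x_i·y_{i+1} − x_{i+1}·y_i:
  61, 118, 161  ⇒  2A = 340, A = 170.
Then Σ (y_i + y_{i+1})·c_i = 1360, so ȳ = 1360 / (6·170) = 4/3.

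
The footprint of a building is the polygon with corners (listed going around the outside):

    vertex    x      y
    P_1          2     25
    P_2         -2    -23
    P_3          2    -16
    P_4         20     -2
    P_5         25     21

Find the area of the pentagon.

725.5

Apply the surveyor's formula: 2A = Σ (x_i·y_{i+1} − x_{i+1}·y_i), indices taken mod 5.
Cross-terms: 4, 78, 316, 470, 583  ⇒  Σ = 1451
Area = |Σ|/2 = 725.5.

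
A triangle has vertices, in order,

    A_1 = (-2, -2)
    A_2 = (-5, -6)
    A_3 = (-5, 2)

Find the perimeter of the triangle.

|A_1A_2| = √((-3)² + (-4)²) = √25 = 5
|A_2A_3| = √((0)² + (8)²) = √64 = 8
|A_3A_1| = √((3)² + (-4)²) = √25 = 5
Perimeter = 5 + 8 + 5 = 18.

18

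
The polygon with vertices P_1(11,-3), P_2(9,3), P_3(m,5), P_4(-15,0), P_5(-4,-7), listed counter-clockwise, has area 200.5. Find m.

The doubled signed area Σ (x_i y_{i+1} − x_{i+1} y_i) is linear in m.
With m=0 it equals 374; the coefficient of m is -3 (from the two edges through P_3).
So -3·m + 374 = 2·200.5 = 401 ⇒ m = -9.

-9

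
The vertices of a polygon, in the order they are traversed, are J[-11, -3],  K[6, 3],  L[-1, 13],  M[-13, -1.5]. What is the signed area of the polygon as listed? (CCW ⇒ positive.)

129.5

Cross-terms: -15, 81, 170.5, 22.5  ⇒  Σ = 259
Signed area = Σ/2 = 129.5 (positive ⇒ counter-clockwise traversal).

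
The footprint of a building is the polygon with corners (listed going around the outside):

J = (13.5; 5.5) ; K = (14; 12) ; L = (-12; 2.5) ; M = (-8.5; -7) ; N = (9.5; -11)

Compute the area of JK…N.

365

Cross-terms: 85, 179, 105.25, 160, 200.75  ⇒  Σ = 730
Area = |Σ|/2 = 365.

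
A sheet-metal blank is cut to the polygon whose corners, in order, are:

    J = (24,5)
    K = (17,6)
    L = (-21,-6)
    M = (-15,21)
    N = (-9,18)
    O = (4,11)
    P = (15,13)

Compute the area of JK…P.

525

J→K: (24)(6) − (17)(5) = 59
K→L: (17)(-6) − (-21)(6) = 24
L→M: (-21)(21) − (-15)(-6) = -531
M→N: (-15)(18) − (-9)(21) = -81
N→O: (-9)(11) − (4)(18) = -171
O→P: (4)(13) − (15)(11) = -113
P→J: (15)(5) − (24)(13) = -237
Σ = -1050
Area = |Σ|/2 = 525.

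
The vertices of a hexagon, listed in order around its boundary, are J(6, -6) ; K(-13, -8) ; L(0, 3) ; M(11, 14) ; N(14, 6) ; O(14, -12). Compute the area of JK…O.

296

Apply the shoelace (surveyor's) formula: 2A = Σ (x_i·y_{i+1} − x_{i+1}·y_i), indices taken mod 6.
Σ = (-126) + (-39) + (-33) + (-130) + (-252) + (-12) = -592
Area = |Σ|/2 = 296.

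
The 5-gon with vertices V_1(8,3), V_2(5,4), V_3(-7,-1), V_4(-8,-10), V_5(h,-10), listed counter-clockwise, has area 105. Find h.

The doubled signed area Σ (x_i y_{i+1} − x_{i+1} y_i) is linear in h.
With h=0 it equals 262; the coefficient of h is 13 (from the two edges through V_5).
So 13·h + 262 = 2·105 = 210 ⇒ h = -4.

-4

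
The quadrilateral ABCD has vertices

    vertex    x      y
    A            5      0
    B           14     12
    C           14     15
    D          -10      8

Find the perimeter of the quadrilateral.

60

|AB| = √((9)² + (12)²) = √225 = 15
|BC| = √((0)² + (3)²) = √9 = 3
|CD| = √((-24)² + (-7)²) = √625 = 25
|DA| = √((15)² + (-8)²) = √289 = 17
Perimeter = 15 + 3 + 25 + 17 = 60.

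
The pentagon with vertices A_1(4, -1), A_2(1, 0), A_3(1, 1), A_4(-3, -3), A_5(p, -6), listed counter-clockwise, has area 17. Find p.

Write out the shoelace sum; only the two edges meeting at A_5 involve p:
2·Area = [((-3)·(-6) − p·(-3)) + (p·(-1) − 4·(-6))] + 2
       = 2·p + 44 = 34
⇒ p = -5.

-5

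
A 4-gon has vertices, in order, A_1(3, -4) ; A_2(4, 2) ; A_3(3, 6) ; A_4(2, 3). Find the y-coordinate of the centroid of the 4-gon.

Apply the shoelace (surveyor's) formula. First the cross-terms c_i = x_i·y_{i+1} − x_{i+1}·y_i:
  22, 18, -3, -17  ⇒  2A = 20, A = 10.
Then Σ (y_i + y_{i+1})·c_i = 90, so ȳ = 90 / (6·10) = 1.5.

1.5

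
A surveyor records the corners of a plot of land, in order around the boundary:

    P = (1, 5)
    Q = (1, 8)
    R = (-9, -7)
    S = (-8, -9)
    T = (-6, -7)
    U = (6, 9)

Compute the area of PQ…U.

Apply the shoelace formula: 2A = Σ (x_i·y_{i+1} − x_{i+1}·y_i), indices taken mod 6.
Cross-terms: 3, 65, 25, 2, -12, 21  ⇒  Σ = 104
Area = |Σ|/2 = 52.

52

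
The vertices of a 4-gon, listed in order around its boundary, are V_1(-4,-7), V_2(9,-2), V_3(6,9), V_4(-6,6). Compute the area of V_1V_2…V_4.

Apply the shoelace formula: 2A = Σ (x_i·y_{i+1} − x_{i+1}·y_i), indices taken mod 4.
Σ = (71) + (93) + (90) + (66) = 320
Area = |Σ|/2 = 160.

160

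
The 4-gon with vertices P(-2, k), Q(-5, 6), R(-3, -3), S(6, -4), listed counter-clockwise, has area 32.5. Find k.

The doubled signed area Σ (x_i y_{i+1} − x_{i+1} y_i) is linear in k.
With k=0 it equals 43; the coefficient of k is 11 (from the two edges through P).
So 11·k + 43 = 2·32.5 = 65 ⇒ k = 2.

2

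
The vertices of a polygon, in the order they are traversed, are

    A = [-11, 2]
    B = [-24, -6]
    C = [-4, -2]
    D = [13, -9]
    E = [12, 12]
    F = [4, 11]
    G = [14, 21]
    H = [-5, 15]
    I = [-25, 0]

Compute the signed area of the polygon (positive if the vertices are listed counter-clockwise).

Apply the shoelace (surveyor's) formula: 2A = Σ (x_i·y_{i+1} − x_{i+1}·y_i), indices taken mod 9.
Σ = (114) + (24) + (62) + (264) + (84) + (-70) + (315) + (375) + (-50) = 1118
Signed area = Σ/2 = 559 (positive ⇒ counter-clockwise traversal).

559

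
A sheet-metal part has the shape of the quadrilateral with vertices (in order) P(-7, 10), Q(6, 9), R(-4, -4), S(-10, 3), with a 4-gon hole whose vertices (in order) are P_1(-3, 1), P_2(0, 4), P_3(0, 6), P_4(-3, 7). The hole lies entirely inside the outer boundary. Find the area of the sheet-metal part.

109

Outer boundary:
Cross-terms: -123, 12, -52, -79  ⇒  Σ = -242
Area = |Σ|/2 = 121.
Hole:
Σ = (-12) + (0) + (18) + (18) = 24
Area = |Σ|/2 = 12.
Net area = 121 − 12 = 109.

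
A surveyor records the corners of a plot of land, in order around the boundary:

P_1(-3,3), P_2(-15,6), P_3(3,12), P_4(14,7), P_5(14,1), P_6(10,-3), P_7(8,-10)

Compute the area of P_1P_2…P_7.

Cross-terms: 27, -198, -147, -84, -52, -76, -6  ⇒  Σ = -536
Area = |Σ|/2 = 268.

268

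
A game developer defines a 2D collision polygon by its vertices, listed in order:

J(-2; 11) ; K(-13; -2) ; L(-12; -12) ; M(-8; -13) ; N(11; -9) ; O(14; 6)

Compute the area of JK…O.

Apply Gauss's area formula: 2A = Σ (x_i·y_{i+1} − x_{i+1}·y_i), indices taken mod 6.
Σ = (147) + (132) + (60) + (215) + (192) + (166) = 912
Area = |Σ|/2 = 456.

456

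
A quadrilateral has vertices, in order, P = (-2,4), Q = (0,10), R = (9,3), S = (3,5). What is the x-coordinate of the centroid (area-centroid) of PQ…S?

79/39

Apply the surveyor's formula. First the cross-terms c_i = x_i·y_{i+1} − x_{i+1}·y_i:
  -20, -90, 36, 22  ⇒  2A = -52, A = -26.
Then Σ (x_i + x_{i+1})·c_i = -316, so x̄ = -316 / (6·(-26)) = 79/39.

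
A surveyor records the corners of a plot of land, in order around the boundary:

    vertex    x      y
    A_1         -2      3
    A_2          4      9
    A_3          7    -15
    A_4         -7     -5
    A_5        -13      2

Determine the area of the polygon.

Σ = (-30) + (-123) + (-140) + (-79) + (-35) = -407
Area = |Σ|/2 = 203.5.

203.5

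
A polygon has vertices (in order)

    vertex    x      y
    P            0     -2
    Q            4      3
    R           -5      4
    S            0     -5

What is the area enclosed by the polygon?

32

Cross-terms: 8, 31, 25, 0  ⇒  Σ = 64
Area = |Σ|/2 = 32.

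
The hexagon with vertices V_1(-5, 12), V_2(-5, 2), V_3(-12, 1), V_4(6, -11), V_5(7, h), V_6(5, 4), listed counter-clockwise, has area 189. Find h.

-2

Write out the shoelace sum; only the two edges meeting at V_5 involve h:
2·Area = [(6·h − 7·(-11)) + (7·4 − 5·h)] + 275
       = 1·h + 380 = 378
⇒ h = -2.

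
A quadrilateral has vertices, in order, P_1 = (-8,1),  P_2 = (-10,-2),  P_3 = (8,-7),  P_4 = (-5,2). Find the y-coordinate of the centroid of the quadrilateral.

-28/13

Apply Gauss's area formula. First the cross-terms c_i = x_i·y_{i+1} − x_{i+1}·y_i:
  26, 86, -19, 11  ⇒  2A = 104, A = 52.
Then Σ (y_i + y_{i+1})·c_i = -672, so ȳ = -672 / (6·52) = -28/13.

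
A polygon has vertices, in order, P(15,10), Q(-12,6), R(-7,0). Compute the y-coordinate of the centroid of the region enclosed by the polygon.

Apply the surveyor's formula. First the cross-terms c_i = x_i·y_{i+1} − x_{i+1}·y_i:
  210, 42, -70  ⇒  2A = 182, A = 91.
Then Σ (y_i + y_{i+1})·c_i = 2912, so ȳ = 2912 / (6·91) = 16/3.

16/3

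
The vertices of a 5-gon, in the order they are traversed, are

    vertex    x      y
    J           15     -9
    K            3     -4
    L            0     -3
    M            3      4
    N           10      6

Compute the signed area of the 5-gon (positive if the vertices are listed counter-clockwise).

Apply the shoelace (surveyor's) formula: 2A = Σ (x_i·y_{i+1} − x_{i+1}·y_i), indices taken mod 5.
Cross-terms: -33, -9, 9, -22, -180  ⇒  Σ = -235
Signed area = Σ/2 = -117.5 (negative ⇒ clockwise traversal).

-117.5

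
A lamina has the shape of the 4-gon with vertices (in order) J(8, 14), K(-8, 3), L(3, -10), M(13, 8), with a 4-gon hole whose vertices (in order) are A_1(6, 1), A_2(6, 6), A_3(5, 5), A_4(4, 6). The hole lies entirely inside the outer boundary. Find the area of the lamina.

Outer boundary:
Σ = (136) + (71) + (154) + (118) = 479
Area = |Σ|/2 = 239.5.
Hole:
Apply the shoelace formula: 2A = Σ (x_i·y_{i+1} − x_{i+1}·y_i), indices taken mod 4.
Cross-terms: 30, 0, 10, -32  ⇒  Σ = 8
Area = |Σ|/2 = 4.
Net area = 239.5 − 4 = 235.5.

235.5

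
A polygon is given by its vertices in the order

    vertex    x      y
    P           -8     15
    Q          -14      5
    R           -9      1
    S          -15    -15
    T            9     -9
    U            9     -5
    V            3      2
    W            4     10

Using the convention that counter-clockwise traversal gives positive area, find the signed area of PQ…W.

Apply the shoelace (surveyor's) formula: 2A = Σ (x_i·y_{i+1} − x_{i+1}·y_i), indices taken mod 8.
P→Q: (-8)(5) − (-14)(15) = 170
Q→R: (-14)(1) − (-9)(5) = 31
R→S: (-9)(-15) − (-15)(1) = 150
S→T: (-15)(-9) − (9)(-15) = 270
T→U: (9)(-5) − (9)(-9) = 36
U→V: (9)(2) − (3)(-5) = 33
V→W: (3)(10) − (4)(2) = 22
W→P: (4)(15) − (-8)(10) = 140
Σ = 852
Signed area = Σ/2 = 426 (positive ⇒ counter-clockwise traversal).

426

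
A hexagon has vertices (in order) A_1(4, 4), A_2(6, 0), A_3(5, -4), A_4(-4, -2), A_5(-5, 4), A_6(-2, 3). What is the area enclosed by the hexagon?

63.5

Apply the surveyor's formula: 2A = Σ (x_i·y_{i+1} − x_{i+1}·y_i), indices taken mod 6.
Σ = (-24) + (-24) + (-26) + (-26) + (-7) + (-20) = -127
Area = |Σ|/2 = 63.5.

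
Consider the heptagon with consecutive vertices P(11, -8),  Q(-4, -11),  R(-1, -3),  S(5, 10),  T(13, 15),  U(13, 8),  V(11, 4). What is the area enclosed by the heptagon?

P→Q: (11)(-11) − (-4)(-8) = -153
Q→R: (-4)(-3) − (-1)(-11) = 1
R→S: (-1)(10) − (5)(-3) = 5
S→T: (5)(15) − (13)(10) = -55
T→U: (13)(8) − (13)(15) = -91
U→V: (13)(4) − (11)(8) = -36
V→P: (11)(-8) − (11)(4) = -132
Σ = -461
Area = |Σ|/2 = 230.5.

230.5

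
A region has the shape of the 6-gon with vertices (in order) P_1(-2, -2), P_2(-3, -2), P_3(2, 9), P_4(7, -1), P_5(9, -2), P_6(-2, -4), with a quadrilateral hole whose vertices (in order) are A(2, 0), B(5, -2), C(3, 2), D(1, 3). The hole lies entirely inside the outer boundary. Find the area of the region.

63

Outer boundary:
Cross-terms: -2, -23, -65, -5, -40, -4  ⇒  Σ = -139
Area = |Σ|/2 = 69.5.
Hole:
Apply Gauss's area formula: 2A = Σ (x_i·y_{i+1} − x_{i+1}·y_i), indices taken mod 4.
Σ = (-4) + (16) + (7) + (-6) = 13
Area = |Σ|/2 = 6.5.
Net area = 69.5 − 6.5 = 63.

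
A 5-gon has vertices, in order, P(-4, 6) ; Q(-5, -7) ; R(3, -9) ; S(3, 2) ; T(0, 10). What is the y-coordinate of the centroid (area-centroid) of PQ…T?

Apply the shoelace formula. First the cross-terms c_i = x_i·y_{i+1} − x_{i+1}·y_i:
  58, 66, 33, 30, 40  ⇒  2A = 227, A = 113.5.
Then Σ (y_i + y_{i+1})·c_i = -345, so ȳ = -345 / (6·113.5) = -115/227.

-115/227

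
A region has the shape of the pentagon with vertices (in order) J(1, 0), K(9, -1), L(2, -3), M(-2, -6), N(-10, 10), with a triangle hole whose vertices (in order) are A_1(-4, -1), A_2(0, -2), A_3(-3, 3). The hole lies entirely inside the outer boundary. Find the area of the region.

Outer boundary:
Apply the shoelace (surveyor's) formula: 2A = Σ (x_i·y_{i+1} − x_{i+1}·y_i), indices taken mod 5.
Σ = (-1) + (-25) + (-18) + (-80) + (-10) = -134
Area = |Σ|/2 = 67.
Hole:
Apply the shoelace (surveyor's) formula: 2A = Σ (x_i·y_{i+1} − x_{i+1}·y_i), indices taken mod 3.
Cross-terms: 8, -6, 15  ⇒  Σ = 17
Area = |Σ|/2 = 8.5.
Net area = 67 − 8.5 = 58.5.

58.5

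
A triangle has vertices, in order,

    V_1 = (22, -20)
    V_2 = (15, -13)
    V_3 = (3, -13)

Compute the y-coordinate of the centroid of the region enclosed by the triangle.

Apply the surveyor's formula. First the cross-terms c_i = x_i·y_{i+1} − x_{i+1}·y_i:
  14, -156, 226  ⇒  2A = 84, A = 42.
Then Σ (y_i + y_{i+1})·c_i = -3864, so ȳ = -3864 / (6·42) = -46/3.

-46/3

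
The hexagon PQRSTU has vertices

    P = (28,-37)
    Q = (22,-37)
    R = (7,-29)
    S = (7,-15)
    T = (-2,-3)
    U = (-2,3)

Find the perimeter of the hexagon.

|PQ| = √((-6)² + (0)²) = √36 = 6
|QR| = √((-15)² + (8)²) = √289 = 17
|RS| = √((0)² + (14)²) = √196 = 14
|ST| = √((-9)² + (12)²) = √225 = 15
|TU| = √((0)² + (6)²) = √36 = 6
|UP| = √((30)² + (-40)²) = √2500 = 50
Perimeter = 6 + 17 + 14 + 15 + 6 + 50 = 108.

108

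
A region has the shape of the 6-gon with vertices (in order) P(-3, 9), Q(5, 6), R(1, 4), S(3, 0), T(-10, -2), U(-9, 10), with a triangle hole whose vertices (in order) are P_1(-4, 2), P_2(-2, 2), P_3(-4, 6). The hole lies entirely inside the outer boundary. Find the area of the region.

Outer boundary:
Σ = (-63) + (14) + (-12) + (-6) + (-118) + (-51) = -236
Area = |Σ|/2 = 118.
Hole:
Apply the shoelace formula: 2A = Σ (x_i·y_{i+1} − x_{i+1}·y_i), indices taken mod 3.
Σ = (-4) + (-4) + (16) = 8
Area = |Σ|/2 = 4.
Net area = 118 − 4 = 114.

114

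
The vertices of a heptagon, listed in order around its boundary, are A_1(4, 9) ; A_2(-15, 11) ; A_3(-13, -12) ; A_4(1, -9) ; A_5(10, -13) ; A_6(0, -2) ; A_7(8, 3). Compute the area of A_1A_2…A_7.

382

Apply the shoelace (surveyor's) formula: 2A = Σ (x_i·y_{i+1} − x_{i+1}·y_i), indices taken mod 7.
Σ = (179) + (323) + (129) + (77) + (-20) + (16) + (60) = 764
Area = |Σ|/2 = 382.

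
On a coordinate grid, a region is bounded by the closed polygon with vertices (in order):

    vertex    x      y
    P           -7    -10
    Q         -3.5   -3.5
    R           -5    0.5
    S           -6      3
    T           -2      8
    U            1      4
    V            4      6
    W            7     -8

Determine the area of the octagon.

Σ = (-10.5) + (-19.25) + (-12) + (-42) + (-16) + (-10) + (-74) + (-126) = -309.75
Area = |Σ|/2 = 154.875.

154.875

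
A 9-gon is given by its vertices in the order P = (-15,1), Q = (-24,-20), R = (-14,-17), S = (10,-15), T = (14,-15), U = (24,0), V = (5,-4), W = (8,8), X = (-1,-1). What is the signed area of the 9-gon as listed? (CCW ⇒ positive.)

606

Σ = (324) + (128) + (380) + (60) + (360) + (-96) + (72) + (0) + (-16) = 1212
Signed area = Σ/2 = 606 (positive ⇒ counter-clockwise traversal).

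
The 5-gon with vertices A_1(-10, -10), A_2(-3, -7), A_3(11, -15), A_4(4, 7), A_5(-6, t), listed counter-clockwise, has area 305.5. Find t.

The doubled signed area Σ (x_i y_{i+1} − x_{i+1} y_i) is linear in t.
With t=0 it equals 401; the coefficient of t is 14 (from the two edges through A_5).
So 14·t + 401 = 2·305.5 = 611 ⇒ t = 15.

15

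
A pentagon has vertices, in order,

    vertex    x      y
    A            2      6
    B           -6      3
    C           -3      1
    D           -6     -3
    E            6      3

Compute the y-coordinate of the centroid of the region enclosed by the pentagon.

Apply Gauss's area formula. First the cross-terms c_i = x_i·y_{i+1} − x_{i+1}·y_i:
  42, 3, 15, 0, 30  ⇒  2A = 90, A = 45.
Then Σ (y_i + y_{i+1})·c_i = 630, so ȳ = 630 / (6·45) = 7/3.

7/3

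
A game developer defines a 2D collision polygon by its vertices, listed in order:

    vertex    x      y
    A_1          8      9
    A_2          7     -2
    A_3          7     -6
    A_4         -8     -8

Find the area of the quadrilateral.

Σ = (-79) + (-28) + (-104) + (-8) = -219
Area = |Σ|/2 = 109.5.

109.5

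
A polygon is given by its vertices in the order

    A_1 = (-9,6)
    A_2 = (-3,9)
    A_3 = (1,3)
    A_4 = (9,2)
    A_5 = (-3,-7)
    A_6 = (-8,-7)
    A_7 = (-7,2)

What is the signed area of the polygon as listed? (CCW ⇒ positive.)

-143.5

Σ = (-63) + (-18) + (-25) + (-57) + (-35) + (-65) + (-24) = -287
Signed area = Σ/2 = -143.5 (negative ⇒ clockwise traversal).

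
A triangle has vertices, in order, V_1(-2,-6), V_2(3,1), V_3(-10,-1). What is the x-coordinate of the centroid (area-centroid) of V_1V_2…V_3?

-3

Apply the shoelace formula. First the cross-terms c_i = x_i·y_{i+1} − x_{i+1}·y_i:
  16, 7, 58  ⇒  2A = 81, A = 40.5.
Then Σ (x_i + x_{i+1})·c_i = -729, so x̄ = -729 / (6·40.5) = -3.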